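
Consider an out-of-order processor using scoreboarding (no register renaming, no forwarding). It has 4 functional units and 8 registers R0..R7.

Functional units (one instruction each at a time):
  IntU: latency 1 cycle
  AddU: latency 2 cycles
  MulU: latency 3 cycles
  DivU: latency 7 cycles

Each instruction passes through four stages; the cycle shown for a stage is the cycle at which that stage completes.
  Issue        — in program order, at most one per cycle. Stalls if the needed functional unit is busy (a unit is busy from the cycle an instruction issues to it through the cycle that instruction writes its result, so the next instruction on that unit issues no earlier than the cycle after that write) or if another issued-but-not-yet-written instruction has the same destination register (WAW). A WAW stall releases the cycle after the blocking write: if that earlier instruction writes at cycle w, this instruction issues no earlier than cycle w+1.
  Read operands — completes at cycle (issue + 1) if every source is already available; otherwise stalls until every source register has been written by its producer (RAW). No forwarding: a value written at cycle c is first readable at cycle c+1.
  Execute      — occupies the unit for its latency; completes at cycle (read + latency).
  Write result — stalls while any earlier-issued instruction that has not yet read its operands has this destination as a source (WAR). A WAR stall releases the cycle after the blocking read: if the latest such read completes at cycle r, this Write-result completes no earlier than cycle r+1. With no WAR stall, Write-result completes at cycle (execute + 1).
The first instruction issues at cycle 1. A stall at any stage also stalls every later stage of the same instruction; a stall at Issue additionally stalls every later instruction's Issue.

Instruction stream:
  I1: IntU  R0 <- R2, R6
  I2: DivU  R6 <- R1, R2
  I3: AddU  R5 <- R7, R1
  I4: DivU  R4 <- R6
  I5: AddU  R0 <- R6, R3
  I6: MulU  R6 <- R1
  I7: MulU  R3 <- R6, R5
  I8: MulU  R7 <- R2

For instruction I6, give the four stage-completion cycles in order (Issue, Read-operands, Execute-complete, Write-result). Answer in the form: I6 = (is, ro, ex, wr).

I1 -> (1, 2, 3, 4)
I2 -> (2, 3, 10, 11)
I3 -> (3, 4, 6, 7)
I4 -> (12, 13, 20, 21)  // struct: DivU busy until I2 writes@11
I5 -> (13, 14, 16, 17)
I6 -> (14, 15, 18, 19)
I7 -> (20, 21, 24, 25)  // struct: MulU busy until I6 writes@19
I8 -> (26, 27, 30, 31)  // struct: MulU busy until I7 writes@25

I6 = (14, 15, 18, 19)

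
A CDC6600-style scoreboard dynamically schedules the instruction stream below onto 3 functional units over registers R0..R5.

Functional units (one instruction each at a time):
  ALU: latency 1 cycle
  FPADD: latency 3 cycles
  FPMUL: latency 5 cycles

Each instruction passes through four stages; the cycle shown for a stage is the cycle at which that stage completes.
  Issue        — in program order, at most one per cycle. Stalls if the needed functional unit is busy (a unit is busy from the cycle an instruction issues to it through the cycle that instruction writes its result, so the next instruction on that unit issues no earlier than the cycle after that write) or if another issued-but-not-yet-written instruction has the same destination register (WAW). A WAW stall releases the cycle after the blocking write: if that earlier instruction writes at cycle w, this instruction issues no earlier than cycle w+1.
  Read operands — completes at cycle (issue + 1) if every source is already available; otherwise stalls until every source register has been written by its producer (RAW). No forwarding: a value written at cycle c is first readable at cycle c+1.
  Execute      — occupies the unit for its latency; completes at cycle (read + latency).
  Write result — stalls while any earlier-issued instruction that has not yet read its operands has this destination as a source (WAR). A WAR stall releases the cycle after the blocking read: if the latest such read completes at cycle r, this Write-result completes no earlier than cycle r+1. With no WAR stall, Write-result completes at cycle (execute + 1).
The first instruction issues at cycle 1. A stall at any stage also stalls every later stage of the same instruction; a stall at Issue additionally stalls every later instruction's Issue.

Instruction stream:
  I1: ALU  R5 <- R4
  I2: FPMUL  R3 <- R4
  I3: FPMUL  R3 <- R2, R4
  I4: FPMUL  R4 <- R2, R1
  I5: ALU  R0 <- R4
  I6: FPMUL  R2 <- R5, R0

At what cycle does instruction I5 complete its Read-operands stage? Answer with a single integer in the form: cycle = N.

cycle = 26

[1] I1 dispatched to ALU
[2] I1 operands ready, I2 dispatched to FPMUL
[3] I1 complete, I2 operands ready
[4] R5←I1
[8] I2 complete
[9] R3←I2
[10] I3 dispatched to FPMUL
[11] I3 operands ready
[16] I3 complete
[17] R3←I3
[18] I4 dispatched to FPMUL
[19] I4 operands ready, I5 dispatched to ALU
[24] I4 complete
[25] R4←I4
[26] I5 operands ready, I6 dispatched to FPMUL
[27] I5 complete
[28] R0←I5
[29] I6 operands ready
[34] I6 complete
[35] R2←I6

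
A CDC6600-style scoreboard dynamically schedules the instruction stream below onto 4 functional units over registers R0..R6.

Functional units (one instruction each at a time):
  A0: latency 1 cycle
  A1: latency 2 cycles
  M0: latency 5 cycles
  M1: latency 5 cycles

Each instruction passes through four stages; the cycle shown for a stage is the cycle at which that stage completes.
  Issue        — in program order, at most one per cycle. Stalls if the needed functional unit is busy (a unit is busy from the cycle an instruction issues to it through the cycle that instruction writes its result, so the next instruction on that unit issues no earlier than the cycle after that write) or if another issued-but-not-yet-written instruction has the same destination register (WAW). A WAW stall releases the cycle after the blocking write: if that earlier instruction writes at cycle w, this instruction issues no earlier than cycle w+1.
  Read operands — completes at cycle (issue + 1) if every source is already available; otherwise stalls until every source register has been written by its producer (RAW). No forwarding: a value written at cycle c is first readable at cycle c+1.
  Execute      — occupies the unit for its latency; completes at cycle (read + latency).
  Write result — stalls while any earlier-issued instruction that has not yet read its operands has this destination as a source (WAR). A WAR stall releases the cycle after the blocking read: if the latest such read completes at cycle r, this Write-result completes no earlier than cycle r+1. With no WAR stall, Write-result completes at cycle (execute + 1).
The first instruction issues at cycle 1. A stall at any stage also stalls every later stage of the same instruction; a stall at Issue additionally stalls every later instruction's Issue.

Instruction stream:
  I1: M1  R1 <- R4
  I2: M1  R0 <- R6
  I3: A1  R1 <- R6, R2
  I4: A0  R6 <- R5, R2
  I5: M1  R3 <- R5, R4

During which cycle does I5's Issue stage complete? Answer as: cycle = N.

cycle 1: I1→M1
cycle 2: I1 RO
cycle 7: I1 EX
cycle 8: I1 WR R1
cycle 9: I2→M1
cycle 10: I2 RO, I3→A1
cycle 11: I3 RO, I4→A0
cycle 12: I4 RO
cycle 13: I3 EX, I4 EX
cycle 14: I3 WR R1, I4 WR R6
cycle 15: I2 EX
cycle 16: I2 WR R0
cycle 17: I5→M1
cycle 18: I5 RO
cycle 23: I5 EX
cycle 24: I5 WR R3

cycle = 17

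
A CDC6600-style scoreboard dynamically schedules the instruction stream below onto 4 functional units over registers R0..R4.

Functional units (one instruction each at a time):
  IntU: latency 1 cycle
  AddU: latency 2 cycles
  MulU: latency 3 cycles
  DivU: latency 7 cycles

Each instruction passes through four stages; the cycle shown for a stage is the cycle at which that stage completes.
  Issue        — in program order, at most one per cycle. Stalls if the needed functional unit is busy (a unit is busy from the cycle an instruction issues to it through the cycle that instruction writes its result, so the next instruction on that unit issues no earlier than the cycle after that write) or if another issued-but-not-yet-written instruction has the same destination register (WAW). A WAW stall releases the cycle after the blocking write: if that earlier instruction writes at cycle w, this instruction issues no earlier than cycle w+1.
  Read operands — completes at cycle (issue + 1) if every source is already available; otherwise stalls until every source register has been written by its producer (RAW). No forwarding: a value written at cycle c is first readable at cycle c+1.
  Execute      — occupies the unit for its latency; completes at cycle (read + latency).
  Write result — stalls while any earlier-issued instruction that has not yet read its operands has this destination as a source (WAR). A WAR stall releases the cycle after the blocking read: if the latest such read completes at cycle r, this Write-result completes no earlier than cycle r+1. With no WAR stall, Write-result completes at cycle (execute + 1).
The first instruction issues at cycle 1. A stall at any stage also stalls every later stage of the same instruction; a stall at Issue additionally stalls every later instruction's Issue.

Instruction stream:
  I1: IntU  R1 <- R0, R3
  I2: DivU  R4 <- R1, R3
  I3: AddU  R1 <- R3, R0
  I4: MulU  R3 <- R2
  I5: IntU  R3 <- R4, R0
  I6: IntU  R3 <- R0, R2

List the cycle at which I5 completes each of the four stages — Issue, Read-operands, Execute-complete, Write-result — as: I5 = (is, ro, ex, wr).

I5 = (12, 14, 15, 16)

c1: issue I1 (IntU)
c2: I1 read-ops; issue I2 (DivU)
c3: I1 finished on IntU
c4: I1→R1
c5: I2 read-ops; issue I3 (AddU)
c6: I3 read-ops; issue I4 (MulU)
c7: I4 read-ops
c8: I3 finished on AddU
c9: I3→R1
c10: I4 finished on MulU
c11: I4→R3
c12: I2 finished on DivU; issue I5 (IntU)
c13: I2→R4
c14: I5 read-ops
c15: I5 finished on IntU
c16: I5→R3
c17: issue I6 (IntU)
c18: I6 read-ops
c19: I6 finished on IntU
c20: I6→R3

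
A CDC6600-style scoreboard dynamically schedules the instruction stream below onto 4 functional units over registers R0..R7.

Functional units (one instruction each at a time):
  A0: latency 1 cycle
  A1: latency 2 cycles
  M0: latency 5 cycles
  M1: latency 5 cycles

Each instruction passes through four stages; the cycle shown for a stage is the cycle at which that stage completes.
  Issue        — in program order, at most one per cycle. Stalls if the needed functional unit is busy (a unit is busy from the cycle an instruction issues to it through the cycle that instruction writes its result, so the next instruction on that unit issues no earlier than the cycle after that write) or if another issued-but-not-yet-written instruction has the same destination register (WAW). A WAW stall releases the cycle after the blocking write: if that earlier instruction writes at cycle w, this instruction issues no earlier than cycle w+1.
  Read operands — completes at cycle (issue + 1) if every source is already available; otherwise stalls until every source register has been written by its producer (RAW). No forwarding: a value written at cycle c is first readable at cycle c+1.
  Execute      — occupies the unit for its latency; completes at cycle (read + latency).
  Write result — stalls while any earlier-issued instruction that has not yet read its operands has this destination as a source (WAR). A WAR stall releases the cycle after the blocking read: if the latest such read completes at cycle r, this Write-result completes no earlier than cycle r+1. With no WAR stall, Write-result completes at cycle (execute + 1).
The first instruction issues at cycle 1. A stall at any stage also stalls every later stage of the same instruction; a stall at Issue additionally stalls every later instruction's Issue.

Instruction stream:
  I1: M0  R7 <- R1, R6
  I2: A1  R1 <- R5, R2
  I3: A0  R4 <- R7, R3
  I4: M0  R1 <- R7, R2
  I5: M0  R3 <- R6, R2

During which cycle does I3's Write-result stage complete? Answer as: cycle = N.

[1] issue I1 (M0)
[2] I1 read-ops, issue I2 (A1)
[3] I2 read-ops, issue I3 (A0)
[5] I2 finished on A1
[6] I2→R1
[7] I1 finished on M0
[8] I1→R7
[9] I3 read-ops, issue I4 (M0)
[10] I3 finished on A0, I4 read-ops
[11] I3→R4
[15] I4 finished on M0
[16] I4→R1
[17] issue I5 (M0)
[18] I5 read-ops
[23] I5 finished on M0
[24] I5→R3

cycle = 11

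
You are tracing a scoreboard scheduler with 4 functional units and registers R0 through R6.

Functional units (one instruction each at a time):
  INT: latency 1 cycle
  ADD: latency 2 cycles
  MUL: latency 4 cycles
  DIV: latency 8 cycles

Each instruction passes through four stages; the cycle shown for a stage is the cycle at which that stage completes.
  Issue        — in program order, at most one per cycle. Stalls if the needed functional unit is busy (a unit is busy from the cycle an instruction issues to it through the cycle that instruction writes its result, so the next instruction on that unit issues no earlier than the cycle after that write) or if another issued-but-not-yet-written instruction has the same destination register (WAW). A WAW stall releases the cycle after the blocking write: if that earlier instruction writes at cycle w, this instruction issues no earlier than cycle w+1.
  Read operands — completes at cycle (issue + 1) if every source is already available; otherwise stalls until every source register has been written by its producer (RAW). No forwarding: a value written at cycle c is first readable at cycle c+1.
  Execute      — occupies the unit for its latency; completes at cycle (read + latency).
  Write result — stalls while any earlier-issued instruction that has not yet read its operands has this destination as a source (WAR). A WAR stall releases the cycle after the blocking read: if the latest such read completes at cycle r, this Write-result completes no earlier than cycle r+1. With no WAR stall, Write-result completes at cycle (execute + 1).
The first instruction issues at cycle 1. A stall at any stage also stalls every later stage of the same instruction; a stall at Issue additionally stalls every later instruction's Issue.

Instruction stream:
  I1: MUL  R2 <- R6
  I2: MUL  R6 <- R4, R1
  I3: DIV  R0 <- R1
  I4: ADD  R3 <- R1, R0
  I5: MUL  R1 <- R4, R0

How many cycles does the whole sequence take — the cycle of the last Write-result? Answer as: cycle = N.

[1] I1→MUL
[2] I1 RO
[6] I1 EX
[7] I1 WR R2
[8] I2→MUL
[9] I2 RO · I3→DIV
[10] I3 RO · I4→ADD
[13] I2 EX
[14] I2 WR R6
[15] I5→MUL
[18] I3 EX
[19] I3 WR R0
[20] I4 RO · I5 RO
[22] I4 EX
[23] I4 WR R3
[24] I5 EX
[25] I5 WR R1

cycle = 25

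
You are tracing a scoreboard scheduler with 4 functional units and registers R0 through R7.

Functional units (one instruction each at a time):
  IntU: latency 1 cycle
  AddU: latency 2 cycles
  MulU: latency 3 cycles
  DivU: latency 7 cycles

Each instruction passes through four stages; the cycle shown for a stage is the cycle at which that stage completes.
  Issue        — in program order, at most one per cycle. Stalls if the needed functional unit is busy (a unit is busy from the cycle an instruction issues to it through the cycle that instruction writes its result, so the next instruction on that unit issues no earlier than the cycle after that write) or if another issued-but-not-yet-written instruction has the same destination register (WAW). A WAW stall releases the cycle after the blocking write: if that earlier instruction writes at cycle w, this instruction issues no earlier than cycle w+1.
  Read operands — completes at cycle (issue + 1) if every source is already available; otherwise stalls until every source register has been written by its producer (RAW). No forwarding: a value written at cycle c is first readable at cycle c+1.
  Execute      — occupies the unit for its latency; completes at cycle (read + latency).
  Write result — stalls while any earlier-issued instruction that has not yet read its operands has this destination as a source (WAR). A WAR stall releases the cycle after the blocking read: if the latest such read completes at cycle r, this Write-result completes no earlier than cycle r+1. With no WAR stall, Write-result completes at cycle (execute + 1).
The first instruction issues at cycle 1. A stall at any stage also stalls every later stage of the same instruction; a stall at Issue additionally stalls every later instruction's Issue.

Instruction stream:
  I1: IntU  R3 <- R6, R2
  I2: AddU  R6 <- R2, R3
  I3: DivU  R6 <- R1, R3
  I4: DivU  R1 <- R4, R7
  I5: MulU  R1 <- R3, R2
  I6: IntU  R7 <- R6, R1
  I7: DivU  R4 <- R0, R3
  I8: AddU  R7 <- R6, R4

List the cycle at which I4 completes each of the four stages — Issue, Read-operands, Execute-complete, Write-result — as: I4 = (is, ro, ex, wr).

1) issue 1, read 2, done 3, write 4
2) issue 2, read 5, done 7, write 8  <RAW R3: wait I1 write@4>
3) issue 9, read 10, done 17, write 18  <WAW R6: wait I2 write@8>
4) issue 19, read 20, done 27, write 28  <struct: DivU busy until I3 writes@18>
5) issue 29, read 30, done 33, write 34  <WAW R1: wait I4 write@28>
6) issue 30, read 35, done 36, write 37  <RAW R1: wait I5 write@34>
7) issue 31, read 32, done 39, write 40
8) issue 38, read 41, done 43, write 44  <WAW R7: wait I6 write@37 / RAW R4: wait I7 write@40>

I4 = (19, 20, 27, 28)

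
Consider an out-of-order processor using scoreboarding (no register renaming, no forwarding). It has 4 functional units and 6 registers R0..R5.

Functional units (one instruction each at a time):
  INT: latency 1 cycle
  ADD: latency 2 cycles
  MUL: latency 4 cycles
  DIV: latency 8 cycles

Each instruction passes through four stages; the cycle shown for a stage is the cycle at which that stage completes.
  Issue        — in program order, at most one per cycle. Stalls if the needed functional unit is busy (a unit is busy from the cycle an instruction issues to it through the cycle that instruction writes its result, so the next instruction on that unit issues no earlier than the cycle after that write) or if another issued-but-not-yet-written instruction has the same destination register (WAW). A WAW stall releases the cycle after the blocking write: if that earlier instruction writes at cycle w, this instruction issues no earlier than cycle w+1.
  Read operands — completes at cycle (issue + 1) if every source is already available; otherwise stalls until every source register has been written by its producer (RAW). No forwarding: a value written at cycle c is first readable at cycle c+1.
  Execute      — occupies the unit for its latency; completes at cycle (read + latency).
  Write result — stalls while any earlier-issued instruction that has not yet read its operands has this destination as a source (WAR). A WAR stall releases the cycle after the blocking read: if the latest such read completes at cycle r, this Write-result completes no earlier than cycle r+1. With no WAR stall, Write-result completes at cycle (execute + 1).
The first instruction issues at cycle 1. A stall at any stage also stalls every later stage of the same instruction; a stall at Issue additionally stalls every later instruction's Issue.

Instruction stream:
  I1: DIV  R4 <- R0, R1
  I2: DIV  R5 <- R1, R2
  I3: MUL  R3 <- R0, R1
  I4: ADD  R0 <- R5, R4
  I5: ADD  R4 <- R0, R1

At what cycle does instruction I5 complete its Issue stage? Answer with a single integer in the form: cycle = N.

[1] issue I1 (DIV)
[2] I1 read-ops
[10] I1 finished on DIV
[11] I1→R4
[12] issue I2 (DIV)
[13] I2 read-ops, issue I3 (MUL)
[14] I3 read-ops, issue I4 (ADD)
[18] I3 finished on MUL
[19] I3→R3
[21] I2 finished on DIV
[22] I2→R5
[23] I4 read-ops
[25] I4 finished on ADD
[26] I4→R0
[27] issue I5 (ADD)
[28] I5 read-ops
[30] I5 finished on ADD
[31] I5→R4

cycle = 27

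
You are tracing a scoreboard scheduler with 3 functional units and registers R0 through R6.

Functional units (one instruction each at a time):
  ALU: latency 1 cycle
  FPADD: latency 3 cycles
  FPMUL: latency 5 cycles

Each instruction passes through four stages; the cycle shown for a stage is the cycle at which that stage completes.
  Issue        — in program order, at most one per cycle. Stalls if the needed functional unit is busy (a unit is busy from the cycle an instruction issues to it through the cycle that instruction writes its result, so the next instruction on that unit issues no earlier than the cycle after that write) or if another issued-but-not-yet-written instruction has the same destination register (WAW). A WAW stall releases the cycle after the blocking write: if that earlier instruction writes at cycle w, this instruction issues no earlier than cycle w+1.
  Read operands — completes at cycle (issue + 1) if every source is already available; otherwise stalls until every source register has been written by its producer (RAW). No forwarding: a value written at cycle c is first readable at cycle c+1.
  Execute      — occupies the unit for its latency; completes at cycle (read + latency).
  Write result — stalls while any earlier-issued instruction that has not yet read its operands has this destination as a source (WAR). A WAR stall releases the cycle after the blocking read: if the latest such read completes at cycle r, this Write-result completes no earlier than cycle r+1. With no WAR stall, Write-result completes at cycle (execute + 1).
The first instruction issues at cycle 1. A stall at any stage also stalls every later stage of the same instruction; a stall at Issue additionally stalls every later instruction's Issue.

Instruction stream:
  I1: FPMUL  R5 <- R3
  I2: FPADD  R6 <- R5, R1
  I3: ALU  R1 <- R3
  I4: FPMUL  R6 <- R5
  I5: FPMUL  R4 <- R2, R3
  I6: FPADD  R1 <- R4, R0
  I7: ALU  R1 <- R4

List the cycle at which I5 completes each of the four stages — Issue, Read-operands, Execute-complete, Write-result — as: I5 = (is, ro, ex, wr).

I5 = (22, 23, 28, 29)

c1: I1→FPMUL
c2: I1 RO, I2→FPADD
c3: I3→ALU
c4: I3 RO
c5: I3 EX
c7: I1 EX
c8: I1 WR R5
c9: I2 RO
c10: I3 WR R1
c12: I2 EX
c13: I2 WR R6
c14: I4→FPMUL
c15: I4 RO
c20: I4 EX
c21: I4 WR R6
c22: I5→FPMUL
c23: I5 RO, I6→FPADD
c28: I5 EX
c29: I5 WR R4
c30: I6 RO
c33: I6 EX
c34: I6 WR R1
c35: I7→ALU
c36: I7 RO
c37: I7 EX
c38: I7 WR R1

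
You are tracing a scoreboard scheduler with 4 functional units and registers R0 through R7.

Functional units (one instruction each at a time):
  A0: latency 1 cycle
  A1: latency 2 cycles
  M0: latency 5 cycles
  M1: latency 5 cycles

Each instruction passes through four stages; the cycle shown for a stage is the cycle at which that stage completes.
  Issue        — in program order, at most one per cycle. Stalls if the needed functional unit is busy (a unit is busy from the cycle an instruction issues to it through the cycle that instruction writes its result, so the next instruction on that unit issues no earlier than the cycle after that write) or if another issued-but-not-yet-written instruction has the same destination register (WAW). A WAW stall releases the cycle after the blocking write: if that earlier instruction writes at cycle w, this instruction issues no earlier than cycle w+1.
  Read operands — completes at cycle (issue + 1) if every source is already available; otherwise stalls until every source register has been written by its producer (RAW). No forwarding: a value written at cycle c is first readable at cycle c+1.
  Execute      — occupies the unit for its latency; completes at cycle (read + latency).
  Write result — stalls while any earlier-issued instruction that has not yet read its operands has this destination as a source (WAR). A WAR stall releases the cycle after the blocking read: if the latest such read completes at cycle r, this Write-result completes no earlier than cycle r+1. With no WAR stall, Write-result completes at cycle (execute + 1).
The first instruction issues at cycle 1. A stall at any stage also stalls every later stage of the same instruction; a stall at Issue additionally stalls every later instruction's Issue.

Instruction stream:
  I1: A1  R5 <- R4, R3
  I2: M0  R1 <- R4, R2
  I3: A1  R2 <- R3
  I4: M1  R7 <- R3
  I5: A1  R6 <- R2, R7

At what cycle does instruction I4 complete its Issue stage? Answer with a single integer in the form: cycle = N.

cycle = 7

[1] I1 issues→A1
[2] I1 reads · I2 issues→M0
[3] I2 reads
[4] I1 exec-done
[5] I1 writes R5
[6] I3 issues→A1
[7] I3 reads · I4 issues→M1
[8] I2 exec-done · I4 reads
[9] I2 writes R1 · I3 exec-done
[10] I3 writes R2
[11] I5 issues→A1
[13] I4 exec-done
[14] I4 writes R7
[15] I5 reads
[17] I5 exec-done
[18] I5 writes R6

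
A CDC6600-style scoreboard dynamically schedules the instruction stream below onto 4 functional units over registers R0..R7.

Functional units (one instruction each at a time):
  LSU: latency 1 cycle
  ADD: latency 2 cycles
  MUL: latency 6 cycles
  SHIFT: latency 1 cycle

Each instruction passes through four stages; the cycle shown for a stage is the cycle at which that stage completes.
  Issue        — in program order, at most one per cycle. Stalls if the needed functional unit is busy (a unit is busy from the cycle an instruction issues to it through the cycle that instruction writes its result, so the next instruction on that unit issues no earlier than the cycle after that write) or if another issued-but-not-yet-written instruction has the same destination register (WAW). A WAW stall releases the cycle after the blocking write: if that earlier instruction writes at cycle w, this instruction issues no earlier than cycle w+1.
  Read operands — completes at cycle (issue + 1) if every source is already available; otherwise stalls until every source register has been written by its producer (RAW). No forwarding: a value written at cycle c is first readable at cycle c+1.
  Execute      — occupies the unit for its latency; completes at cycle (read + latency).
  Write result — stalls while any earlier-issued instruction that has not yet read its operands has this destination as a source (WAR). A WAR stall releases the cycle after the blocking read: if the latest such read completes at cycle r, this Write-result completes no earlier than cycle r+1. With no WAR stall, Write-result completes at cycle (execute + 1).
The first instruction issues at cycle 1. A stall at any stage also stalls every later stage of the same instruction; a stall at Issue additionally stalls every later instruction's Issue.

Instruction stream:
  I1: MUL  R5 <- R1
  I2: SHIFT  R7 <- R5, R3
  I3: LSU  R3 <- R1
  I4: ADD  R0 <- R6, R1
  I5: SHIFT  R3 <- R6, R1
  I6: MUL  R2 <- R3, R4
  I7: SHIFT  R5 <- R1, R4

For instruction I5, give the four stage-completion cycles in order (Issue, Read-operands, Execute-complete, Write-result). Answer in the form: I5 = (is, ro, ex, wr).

I5 = (13, 14, 15, 16)

I1: IS=1 RO=2 EX=8 WR=9
I2: IS=2 RO=10 EX=11 WR=12  [RAW R5: wait I1 write@9]
I3: IS=3 RO=4 EX=5 WR=11  [WAR R3: wait I2 read@10]
I4: IS=4 RO=5 EX=7 WR=8
I5: IS=13 RO=14 EX=15 WR=16  [struct: SHIFT busy until I2 writes@12]
I6: IS=14 RO=17 EX=23 WR=24  [RAW R3: wait I5 write@16]
I7: IS=17 RO=18 EX=19 WR=20  [struct: SHIFT busy until I5 writes@16]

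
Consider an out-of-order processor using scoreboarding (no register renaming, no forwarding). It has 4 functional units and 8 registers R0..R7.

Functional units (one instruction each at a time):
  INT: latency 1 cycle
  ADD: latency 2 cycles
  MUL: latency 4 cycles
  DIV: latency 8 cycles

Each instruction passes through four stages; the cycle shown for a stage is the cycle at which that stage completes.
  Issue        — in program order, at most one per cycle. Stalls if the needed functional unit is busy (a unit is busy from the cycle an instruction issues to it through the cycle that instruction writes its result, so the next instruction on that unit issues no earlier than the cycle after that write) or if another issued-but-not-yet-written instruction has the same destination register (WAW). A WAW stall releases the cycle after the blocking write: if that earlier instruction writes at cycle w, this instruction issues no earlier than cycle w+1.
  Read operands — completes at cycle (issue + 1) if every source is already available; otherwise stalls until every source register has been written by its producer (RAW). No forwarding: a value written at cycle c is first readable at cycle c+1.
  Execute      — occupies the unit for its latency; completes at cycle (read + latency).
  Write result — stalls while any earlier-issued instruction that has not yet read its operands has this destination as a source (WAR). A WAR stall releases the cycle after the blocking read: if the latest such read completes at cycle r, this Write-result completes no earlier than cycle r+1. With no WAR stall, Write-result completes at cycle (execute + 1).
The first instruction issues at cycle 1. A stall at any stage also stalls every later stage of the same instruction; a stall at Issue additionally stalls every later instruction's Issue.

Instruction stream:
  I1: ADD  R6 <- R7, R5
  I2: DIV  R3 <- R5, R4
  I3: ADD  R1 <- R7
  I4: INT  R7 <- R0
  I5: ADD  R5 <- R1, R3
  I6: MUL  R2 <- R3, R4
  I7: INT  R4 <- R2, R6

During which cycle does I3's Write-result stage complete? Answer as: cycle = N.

cycle = 10

[I1] 1/2/4/5
[I2] 2/3/11/12
[I3] 6/7/9/10  (struct: ADD busy until I1 writes@5)
[I4] 7/8/9/10
[I5] 11/13/15/16  (struct: ADD busy until I3 writes@10; RAW R3: wait I2 write@12)
[I6] 12/13/17/18
[I7] 13/19/20/21  (RAW R2: wait I6 write@18)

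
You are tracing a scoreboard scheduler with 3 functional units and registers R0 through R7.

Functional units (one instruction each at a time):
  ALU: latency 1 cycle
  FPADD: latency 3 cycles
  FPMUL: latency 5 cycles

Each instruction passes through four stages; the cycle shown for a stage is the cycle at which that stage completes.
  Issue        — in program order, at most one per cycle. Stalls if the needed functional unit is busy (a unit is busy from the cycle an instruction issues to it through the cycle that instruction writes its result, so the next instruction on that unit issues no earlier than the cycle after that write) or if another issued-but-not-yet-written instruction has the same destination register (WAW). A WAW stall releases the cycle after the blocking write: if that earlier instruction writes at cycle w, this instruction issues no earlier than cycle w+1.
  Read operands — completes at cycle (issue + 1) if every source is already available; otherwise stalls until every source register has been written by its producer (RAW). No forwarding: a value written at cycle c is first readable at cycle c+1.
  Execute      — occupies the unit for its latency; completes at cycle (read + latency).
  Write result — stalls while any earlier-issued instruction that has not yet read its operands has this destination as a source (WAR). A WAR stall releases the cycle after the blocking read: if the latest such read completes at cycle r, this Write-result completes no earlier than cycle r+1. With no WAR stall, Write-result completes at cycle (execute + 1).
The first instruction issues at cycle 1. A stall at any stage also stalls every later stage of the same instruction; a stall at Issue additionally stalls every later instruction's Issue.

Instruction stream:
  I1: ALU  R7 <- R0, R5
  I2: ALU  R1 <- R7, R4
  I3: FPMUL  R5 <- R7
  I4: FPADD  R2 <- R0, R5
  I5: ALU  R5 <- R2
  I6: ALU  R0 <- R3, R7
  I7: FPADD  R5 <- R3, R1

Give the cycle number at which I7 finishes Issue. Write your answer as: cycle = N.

cycle = 23

[I1] 1/2/3/4
[I2] 5/6/7/8  (struct: ALU busy until I1 writes@4)
[I3] 6/7/12/13
[I4] 7/14/17/18  (RAW R5: wait I3 write@13)
[I5] 14/19/20/21  (WAW R5: wait I3 write@13; RAW R2: wait I4 write@18)
[I6] 22/23/24/25  (struct: ALU busy until I5 writes@21)
[I7] 23/24/27/28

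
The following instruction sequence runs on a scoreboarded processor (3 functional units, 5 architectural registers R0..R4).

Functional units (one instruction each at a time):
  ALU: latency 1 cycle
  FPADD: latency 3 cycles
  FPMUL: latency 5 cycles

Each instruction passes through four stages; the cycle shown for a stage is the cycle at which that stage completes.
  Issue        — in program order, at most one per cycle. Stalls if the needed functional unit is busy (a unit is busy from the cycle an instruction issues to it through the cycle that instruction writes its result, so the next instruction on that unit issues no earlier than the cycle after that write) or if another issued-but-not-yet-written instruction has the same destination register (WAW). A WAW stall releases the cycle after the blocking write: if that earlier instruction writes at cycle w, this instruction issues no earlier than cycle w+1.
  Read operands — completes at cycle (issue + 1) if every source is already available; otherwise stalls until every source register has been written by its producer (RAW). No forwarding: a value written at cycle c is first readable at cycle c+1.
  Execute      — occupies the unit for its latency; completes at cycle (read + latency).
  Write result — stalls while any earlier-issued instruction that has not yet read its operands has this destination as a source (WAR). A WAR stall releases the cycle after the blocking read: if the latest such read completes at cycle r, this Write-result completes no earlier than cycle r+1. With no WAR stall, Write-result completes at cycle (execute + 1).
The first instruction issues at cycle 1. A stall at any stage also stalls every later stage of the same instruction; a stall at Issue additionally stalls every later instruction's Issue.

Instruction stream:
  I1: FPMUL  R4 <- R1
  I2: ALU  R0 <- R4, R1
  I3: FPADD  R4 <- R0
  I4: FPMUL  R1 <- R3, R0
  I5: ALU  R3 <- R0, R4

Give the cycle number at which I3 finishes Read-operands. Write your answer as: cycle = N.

cycle = 12

1) issue 1, read 2, done 7, write 8
2) issue 2, read 9, done 10, write 11  <RAW R4: wait I1 write@8>
3) issue 9, read 12, done 15, write 16  <WAW R4: wait I1 write@8 / RAW R0: wait I2 write@11>
4) issue 10, read 12, done 17, write 18  <RAW R0: wait I2 write@11>
5) issue 12, read 17, done 18, write 19  <struct: ALU busy until I2 writes@11 / RAW R4: wait I3 write@16>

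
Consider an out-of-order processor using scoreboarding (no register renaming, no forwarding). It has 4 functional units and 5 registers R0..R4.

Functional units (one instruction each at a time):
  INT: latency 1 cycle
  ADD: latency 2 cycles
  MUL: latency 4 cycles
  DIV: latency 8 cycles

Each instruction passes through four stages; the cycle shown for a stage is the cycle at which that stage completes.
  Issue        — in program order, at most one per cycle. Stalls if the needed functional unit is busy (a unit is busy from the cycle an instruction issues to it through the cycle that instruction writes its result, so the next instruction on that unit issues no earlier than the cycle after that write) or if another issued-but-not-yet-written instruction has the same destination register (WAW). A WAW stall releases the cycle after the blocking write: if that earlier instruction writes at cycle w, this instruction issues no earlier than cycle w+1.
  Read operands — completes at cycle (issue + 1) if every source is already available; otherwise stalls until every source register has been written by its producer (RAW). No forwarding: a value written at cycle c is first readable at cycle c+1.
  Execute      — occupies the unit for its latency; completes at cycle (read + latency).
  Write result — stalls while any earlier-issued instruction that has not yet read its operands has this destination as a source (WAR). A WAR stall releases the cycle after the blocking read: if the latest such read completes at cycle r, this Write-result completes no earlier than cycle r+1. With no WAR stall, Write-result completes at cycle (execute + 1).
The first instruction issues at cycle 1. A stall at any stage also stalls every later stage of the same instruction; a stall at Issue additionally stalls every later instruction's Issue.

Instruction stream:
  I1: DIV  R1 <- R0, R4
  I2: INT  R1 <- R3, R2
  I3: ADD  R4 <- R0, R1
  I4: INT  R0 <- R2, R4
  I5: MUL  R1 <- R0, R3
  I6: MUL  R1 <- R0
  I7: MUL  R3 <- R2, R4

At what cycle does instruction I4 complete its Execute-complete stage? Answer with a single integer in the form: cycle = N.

cycle = 21

I1: IS=1 RO=2 EX=10 WR=11
I2: IS=12 RO=13 EX=14 WR=15  [WAW R1: wait I1 write@11]
I3: IS=13 RO=16 EX=18 WR=19  [RAW R1: wait I2 write@15]
I4: IS=16 RO=20 EX=21 WR=22  [struct: INT busy until I2 writes@15; RAW R4: wait I3 write@19]
I5: IS=17 RO=23 EX=27 WR=28  [RAW R0: wait I4 write@22]
I6: IS=29 RO=30 EX=34 WR=35  [struct: MUL busy until I5 writes@28]
I7: IS=36 RO=37 EX=41 WR=42  [struct: MUL busy until I6 writes@35]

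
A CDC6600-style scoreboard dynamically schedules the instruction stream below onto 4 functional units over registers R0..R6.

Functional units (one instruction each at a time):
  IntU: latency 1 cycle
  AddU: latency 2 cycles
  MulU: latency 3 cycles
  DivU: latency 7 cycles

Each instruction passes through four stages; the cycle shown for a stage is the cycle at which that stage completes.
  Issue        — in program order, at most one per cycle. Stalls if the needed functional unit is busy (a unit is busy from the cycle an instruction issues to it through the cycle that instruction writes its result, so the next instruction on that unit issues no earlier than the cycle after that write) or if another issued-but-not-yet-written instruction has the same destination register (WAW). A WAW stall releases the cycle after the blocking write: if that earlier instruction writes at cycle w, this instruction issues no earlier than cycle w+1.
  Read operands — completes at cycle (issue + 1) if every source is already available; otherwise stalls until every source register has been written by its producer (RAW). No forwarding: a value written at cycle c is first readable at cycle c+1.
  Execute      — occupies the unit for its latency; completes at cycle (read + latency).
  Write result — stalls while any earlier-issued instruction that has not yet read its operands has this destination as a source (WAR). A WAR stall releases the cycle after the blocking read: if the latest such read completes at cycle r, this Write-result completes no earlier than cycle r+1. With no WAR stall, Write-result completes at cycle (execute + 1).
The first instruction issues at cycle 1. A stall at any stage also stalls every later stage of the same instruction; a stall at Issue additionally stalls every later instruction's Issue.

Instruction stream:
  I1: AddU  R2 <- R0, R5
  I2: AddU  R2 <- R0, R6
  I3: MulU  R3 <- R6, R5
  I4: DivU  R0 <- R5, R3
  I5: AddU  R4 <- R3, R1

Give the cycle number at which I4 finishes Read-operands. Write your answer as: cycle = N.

cycle = 13

t=1  I1 dispatched to AddU
t=2  I1 operands ready
t=4  I1 complete
t=5  R2←I1
t=6  I2 dispatched to AddU
t=7  I2 operands ready; I3 dispatched to MulU
t=8  I3 operands ready; I4 dispatched to DivU
t=9  I2 complete
t=10  R2←I2
t=11  I3 complete; I5 dispatched to AddU
t=12  R3←I3
t=13  I4 operands ready; I5 operands ready
t=15  I5 complete
t=16  R4←I5
t=20  I4 complete
t=21  R0←I4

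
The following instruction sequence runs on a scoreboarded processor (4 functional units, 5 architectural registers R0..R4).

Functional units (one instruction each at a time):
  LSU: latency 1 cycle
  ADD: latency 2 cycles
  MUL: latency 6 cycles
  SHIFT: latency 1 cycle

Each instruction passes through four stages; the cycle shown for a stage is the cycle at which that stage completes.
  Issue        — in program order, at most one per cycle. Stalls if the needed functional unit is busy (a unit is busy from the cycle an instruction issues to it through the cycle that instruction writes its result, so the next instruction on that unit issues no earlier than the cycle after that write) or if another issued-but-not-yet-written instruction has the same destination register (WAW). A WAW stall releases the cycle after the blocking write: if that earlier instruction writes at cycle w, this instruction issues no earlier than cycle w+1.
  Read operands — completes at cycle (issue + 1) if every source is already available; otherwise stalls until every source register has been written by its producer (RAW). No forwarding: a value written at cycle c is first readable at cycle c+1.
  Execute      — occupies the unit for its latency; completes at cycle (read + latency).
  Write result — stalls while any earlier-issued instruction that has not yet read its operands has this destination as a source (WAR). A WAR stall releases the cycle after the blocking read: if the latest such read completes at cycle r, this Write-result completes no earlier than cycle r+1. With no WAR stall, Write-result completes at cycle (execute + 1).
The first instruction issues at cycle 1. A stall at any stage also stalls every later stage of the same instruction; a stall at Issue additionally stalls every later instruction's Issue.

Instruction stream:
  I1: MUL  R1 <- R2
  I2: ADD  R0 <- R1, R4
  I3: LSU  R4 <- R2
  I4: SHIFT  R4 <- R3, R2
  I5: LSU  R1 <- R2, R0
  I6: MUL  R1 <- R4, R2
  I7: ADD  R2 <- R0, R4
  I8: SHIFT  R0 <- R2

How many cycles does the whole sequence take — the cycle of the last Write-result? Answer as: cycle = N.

cycle = 25

1) issue 1, read 2, done 8, write 9
2) issue 2, read 10, done 12, write 13  <RAW R1: wait I1 write@9>
3) issue 3, read 4, done 5, write 11  <WAR R4: wait I2 read@10>
4) issue 12, read 13, done 14, write 15  <WAW R4: wait I3 write@11>
5) issue 13, read 14, done 15, write 16
6) issue 17, read 18, done 24, write 25  <WAW R1: wait I5 write@16>
7) issue 18, read 19, done 21, write 22
8) issue 19, read 23, done 24, write 25  <RAW R2: wait I7 write@22>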